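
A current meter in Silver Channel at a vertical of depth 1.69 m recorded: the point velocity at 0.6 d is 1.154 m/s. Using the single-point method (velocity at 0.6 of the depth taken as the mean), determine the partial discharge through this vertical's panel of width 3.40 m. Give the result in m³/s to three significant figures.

6.63 m³/s

v̄ = v₀.₆ = 1.154 m/s
q = v̄ × d × w = 1.154 × 1.69 × 3.40 = 6.631 m³/s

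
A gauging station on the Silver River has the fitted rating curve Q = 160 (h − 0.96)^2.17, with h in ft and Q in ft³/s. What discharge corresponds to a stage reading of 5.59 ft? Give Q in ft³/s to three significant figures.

4450 ft³/s

Q = 160 × (5.59 − 0.96)^2.17 = 160 × 4.63^2.17 = 4451 ft³/s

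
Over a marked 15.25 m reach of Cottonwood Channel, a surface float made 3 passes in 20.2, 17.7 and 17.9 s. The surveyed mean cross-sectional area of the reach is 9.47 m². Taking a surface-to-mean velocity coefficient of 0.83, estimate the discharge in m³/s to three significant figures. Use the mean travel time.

t̄ = (20.2 + 17.7 + 17.9) / 3 = 18.6 s
v_surface = L / t̄ = 15.25 / 18.6 = 0.8199 m/s
v_mean = 0.83 × 0.8199 = 0.6805 m/s
Q = A × v_mean = 9.47 × 0.6805 = 6.444 m³/s

6.44 m³/s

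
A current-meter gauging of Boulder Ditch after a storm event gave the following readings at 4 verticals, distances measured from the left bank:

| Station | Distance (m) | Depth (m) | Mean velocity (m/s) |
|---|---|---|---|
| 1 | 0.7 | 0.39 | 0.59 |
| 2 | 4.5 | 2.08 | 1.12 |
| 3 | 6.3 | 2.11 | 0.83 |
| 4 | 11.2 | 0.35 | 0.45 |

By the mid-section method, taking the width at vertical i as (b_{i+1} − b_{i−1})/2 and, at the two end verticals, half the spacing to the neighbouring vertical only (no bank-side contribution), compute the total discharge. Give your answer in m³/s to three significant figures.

13.2 m³/s

w_1 = (4.5 − 0.7)/2 = 1.9 m; q_1 = 0.59 × 0.39 × 1.9 = 0.4372 m³/s
w_2 = (6.3 − 0.7)/2 = 2.8 m; q_2 = 1.12 × 2.08 × 2.8 = 6.523 m³/s
w_3 = (11.2 − 4.5)/2 = 3.35 m; q_3 = 0.83 × 2.11 × 3.35 = 5.867 m³/s
w_4 = (11.2 − 6.3)/2 = 2.45 m; q_4 = 0.45 × 0.35 × 2.45 = 0.3859 m³/s
Q = Σ qᵢ = 13.21 m³/s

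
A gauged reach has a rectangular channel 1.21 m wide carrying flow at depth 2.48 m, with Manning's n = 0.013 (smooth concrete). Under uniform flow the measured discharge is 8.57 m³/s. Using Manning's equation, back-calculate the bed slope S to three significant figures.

A = b·y = 1.21 × 2.48 = 3.001 m²
P = b + 2y = 1.21 + 2×2.48 = 6.170 m
R = A/P = 3.001/6.170 = 0.4864 m
S = (Q·n / (1·A·R^(2/3)))² = (8.57×0.013 / (1×3.001×0.6184))² = 0.003604

0.00360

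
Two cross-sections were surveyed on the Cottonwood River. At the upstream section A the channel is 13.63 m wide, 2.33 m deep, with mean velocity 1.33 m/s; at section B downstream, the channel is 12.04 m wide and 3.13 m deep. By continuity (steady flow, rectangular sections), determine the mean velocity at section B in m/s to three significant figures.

Q = A₁V₁ = (13.63×2.33) × 1.33 = 42.24 m³/s
A₂ = 12.04 × 3.13 = 37.69 m²
V₂ = Q/A₂ = 42.24/37.69 = 1.121 m/s

1.12 m/s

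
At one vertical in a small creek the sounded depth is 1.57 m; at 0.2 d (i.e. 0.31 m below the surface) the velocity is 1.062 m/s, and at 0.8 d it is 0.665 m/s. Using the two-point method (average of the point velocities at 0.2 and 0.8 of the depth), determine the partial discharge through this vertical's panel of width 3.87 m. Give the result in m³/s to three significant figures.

5.25 m³/s

v̄ = (1.062 + 0.665) / 2 = 0.8635 m/s
q = v̄ × d × w = 0.8635 × 1.57 × 3.87 = 5.247 m³/s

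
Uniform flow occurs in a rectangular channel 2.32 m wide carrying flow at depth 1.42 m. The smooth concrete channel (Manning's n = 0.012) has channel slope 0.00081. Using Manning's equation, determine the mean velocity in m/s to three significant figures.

A = b·y = 2.32 × 1.42 = 3.294 m²
P = b + 2y = 2.32 + 2×1.42 = 5.160 m
R = A/P = 3.294/5.160 = 0.6384 m
Q = (1/n)·A·R^(2/3)·S^(1/2) = (1/0.012) × 3.294 × 0.6384^(2/3) × 0.00081^(1/2) = 5.793 m³/s
V = Q/A = 5.793/3.294 = 1.759 m/s

1.76 m/s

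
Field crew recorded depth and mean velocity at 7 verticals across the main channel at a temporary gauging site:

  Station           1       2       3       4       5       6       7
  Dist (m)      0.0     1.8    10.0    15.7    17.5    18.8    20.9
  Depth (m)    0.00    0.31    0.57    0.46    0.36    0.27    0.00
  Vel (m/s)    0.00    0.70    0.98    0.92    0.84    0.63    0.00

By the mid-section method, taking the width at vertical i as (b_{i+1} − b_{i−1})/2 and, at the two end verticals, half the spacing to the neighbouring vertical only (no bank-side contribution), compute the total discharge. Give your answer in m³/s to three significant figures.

7.31 m³/s

w_2 = (10.0 − 0.0)/2 = 5 m; q_2 = 0.70 × 0.31 × 5 = 1.085 m³/s
w_3 = (15.7 − 1.8)/2 = 6.95 m; q_3 = 0.98 × 0.57 × 6.95 = 3.882 m³/s
w_4 = (17.5 − 10.0)/2 = 3.75 m; q_4 = 0.92 × 0.46 × 3.75 = 1.587 m³/s
w_5 = (18.8 − 15.7)/2 = 1.55 m; q_5 = 0.84 × 0.36 × 1.55 = 0.4687 m³/s
w_6 = (20.9 − 17.5)/2 = 1.7 m; q_6 = 0.63 × 0.27 × 1.7 = 0.2892 m³/s
Stations 1, 7 contribute zero (depth or velocity is 0).
Q = Σ qᵢ = 7.312 m³/s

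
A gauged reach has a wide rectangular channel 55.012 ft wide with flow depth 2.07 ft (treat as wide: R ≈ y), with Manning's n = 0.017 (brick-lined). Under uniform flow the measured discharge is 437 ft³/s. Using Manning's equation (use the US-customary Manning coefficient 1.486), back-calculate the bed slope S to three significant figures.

A = b·y = 55.012 × 2.07 = 113.9 ft²
Wide channel: R ≈ y = 2.07 ft
S = (Q·n / (1.486·A·R^(2/3)))² = (437×0.017 / (1.486×113.9×1.624))² = 0.0007306

0.000731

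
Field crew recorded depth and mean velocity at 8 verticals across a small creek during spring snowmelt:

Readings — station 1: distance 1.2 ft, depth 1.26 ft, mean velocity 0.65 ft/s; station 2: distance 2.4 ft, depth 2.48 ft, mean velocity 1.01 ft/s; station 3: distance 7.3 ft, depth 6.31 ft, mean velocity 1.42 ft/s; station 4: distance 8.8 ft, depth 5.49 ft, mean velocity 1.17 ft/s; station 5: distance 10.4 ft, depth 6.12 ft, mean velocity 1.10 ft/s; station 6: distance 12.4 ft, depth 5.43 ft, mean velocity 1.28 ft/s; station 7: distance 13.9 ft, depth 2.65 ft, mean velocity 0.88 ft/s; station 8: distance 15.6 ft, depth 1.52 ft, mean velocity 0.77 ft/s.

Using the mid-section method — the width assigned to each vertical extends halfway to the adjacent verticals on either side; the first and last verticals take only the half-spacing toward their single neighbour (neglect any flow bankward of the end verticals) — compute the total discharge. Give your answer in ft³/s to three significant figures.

75.8 ft³/s

w_1 = (2.4 − 1.2)/2 = 0.6 ft; q_1 = 0.65 × 1.26 × 0.6 = 0.4914 ft³/s
w_2 = (7.3 − 1.2)/2 = 3.05 ft; q_2 = 1.01 × 2.48 × 3.05 = 7.640 ft³/s
w_3 = (8.8 − 2.4)/2 = 3.2 ft; q_3 = 1.42 × 6.31 × 3.2 = 28.67 ft³/s
w_4 = (10.4 − 7.3)/2 = 1.55 ft; q_4 = 1.17 × 5.49 × 1.55 = 9.956 ft³/s
w_5 = (12.4 − 8.8)/2 = 1.8 ft; q_5 = 1.10 × 6.12 × 1.8 = 12.12 ft³/s
w_6 = (13.9 − 10.4)/2 = 1.75 ft; q_6 = 1.28 × 5.43 × 1.75 = 12.16 ft³/s
w_7 = (15.6 − 12.4)/2 = 1.6 ft; q_7 = 0.88 × 2.65 × 1.6 = 3.731 ft³/s
w_8 = (15.6 − 13.9)/2 = 0.85 ft; q_8 = 0.77 × 1.52 × 0.85 = 0.9948 ft³/s
Q = Σ qᵢ = 75.77 ft³/s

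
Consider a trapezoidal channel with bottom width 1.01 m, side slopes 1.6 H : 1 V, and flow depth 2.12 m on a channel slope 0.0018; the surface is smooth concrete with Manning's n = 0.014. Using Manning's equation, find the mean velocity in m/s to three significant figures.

3.10 m/s

A = (b + z·y)·y = (1.01 + 1.6×2.12)×2.12 = 9.332 m²
P = b + 2y√(1+z²) = 1.01 + 2×2.12×√(1+1.6²) = 9.010 m
R = A/P = 9.332/9.010 = 1.036 m
Q = (1/n)·A·R^(2/3)·S^(1/2) = (1/0.014) × 9.332 × 1.036^(2/3) × 0.0018^(1/2) = 28.95 m³/s
V = Q/A = 28.95/9.332 = 3.102 m/s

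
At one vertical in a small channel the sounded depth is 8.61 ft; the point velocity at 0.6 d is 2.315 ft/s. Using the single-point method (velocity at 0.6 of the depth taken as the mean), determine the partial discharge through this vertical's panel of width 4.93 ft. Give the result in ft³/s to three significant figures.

v̄ = v₀.₆ = 2.315 ft/s
q = v̄ × d × w = 2.315 × 8.61 × 4.93 = 98.27 ft³/s

98.3 ft³/s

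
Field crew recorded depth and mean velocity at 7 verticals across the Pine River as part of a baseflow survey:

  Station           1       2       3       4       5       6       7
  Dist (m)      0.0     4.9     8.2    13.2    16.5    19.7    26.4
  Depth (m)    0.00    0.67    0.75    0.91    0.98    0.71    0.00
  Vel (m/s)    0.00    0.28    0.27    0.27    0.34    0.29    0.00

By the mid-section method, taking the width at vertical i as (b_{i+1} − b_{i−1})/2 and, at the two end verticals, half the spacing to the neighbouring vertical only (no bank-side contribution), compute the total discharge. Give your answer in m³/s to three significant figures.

4.73 m³/s

w_2 = (8.2 − 0.0)/2 = 4.1 m; q_2 = 0.28 × 0.67 × 4.1 = 0.7692 m³/s
w_3 = (13.2 − 4.9)/2 = 4.15 m; q_3 = 0.27 × 0.75 × 4.15 = 0.8404 m³/s
w_4 = (16.5 − 8.2)/2 = 4.15 m; q_4 = 0.27 × 0.91 × 4.15 = 1.020 m³/s
w_5 = (19.7 − 13.2)/2 = 3.25 m; q_5 = 0.34 × 0.98 × 3.25 = 1.083 m³/s
w_6 = (26.4 − 16.5)/2 = 4.95 m; q_6 = 0.29 × 0.71 × 4.95 = 1.019 m³/s
Stations 1, 7 contribute zero (depth or velocity is 0).
Q = Σ qᵢ = 4.731 m³/s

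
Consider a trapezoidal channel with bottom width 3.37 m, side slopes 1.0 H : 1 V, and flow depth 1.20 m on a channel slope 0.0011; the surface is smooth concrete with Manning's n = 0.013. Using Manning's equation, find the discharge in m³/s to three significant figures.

A = (b + z·y)·y = (3.37 + 1.0×1.20)×1.20 = 5.484 m²
P = b + 2y√(1+z²) = 3.37 + 2×1.20×√(1+1.0²) = 6.764 m
R = A/P = 5.484/6.764 = 0.8107 m
Q = (1/n)·A·R^(2/3)·S^(1/2) = (1/0.013) × 5.484 × 0.8107^(2/3) × 0.0011^(1/2) = 12.16 m³/s

12.2 m³/s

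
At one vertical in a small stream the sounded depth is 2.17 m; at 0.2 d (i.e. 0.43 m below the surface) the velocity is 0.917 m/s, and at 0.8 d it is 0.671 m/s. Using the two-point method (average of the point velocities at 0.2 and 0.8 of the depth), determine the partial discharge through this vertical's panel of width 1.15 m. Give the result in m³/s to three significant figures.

v̄ = (0.917 + 0.671) / 2 = 0.7940 m/s
q = v̄ × d × w = 0.7940 × 2.17 × 1.15 = 1.981 m³/s

1.98 m³/s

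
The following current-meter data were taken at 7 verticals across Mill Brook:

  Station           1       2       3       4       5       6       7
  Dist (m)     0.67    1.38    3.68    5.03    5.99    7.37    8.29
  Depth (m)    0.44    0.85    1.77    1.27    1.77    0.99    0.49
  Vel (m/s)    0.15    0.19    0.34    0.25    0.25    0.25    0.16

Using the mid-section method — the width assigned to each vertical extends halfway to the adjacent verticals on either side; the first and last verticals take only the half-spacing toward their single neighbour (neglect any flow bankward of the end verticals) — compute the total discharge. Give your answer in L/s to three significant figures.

2570 L/s

w_1 = (1.38 − 0.67)/2 = 0.355 m; q_1 = 0.15 × 0.44 × 0.355 = 0.02343 m³/s
w_2 = (3.68 − 0.67)/2 = 1.505 m; q_2 = 0.19 × 0.85 × 1.505 = 0.2431 m³/s
w_3 = (5.03 − 1.38)/2 = 1.825 m; q_3 = 0.34 × 1.77 × 1.825 = 1.098 m³/s
w_4 = (5.99 − 3.68)/2 = 1.155 m; q_4 = 0.25 × 1.27 × 1.155 = 0.3667 m³/s
w_5 = (7.37 − 5.03)/2 = 1.17 m; q_5 = 0.25 × 1.77 × 1.17 = 0.5177 m³/s
w_6 = (8.29 − 5.99)/2 = 1.15 m; q_6 = 0.25 × 0.99 × 1.15 = 0.2846 m³/s
w_7 = (8.29 − 7.37)/2 = 0.46 m; q_7 = 0.16 × 0.49 × 0.46 = 0.03606 m³/s
Q = Σ qᵢ = 2.570 m³/s
= 2.570 × 1000 = 2570 L/s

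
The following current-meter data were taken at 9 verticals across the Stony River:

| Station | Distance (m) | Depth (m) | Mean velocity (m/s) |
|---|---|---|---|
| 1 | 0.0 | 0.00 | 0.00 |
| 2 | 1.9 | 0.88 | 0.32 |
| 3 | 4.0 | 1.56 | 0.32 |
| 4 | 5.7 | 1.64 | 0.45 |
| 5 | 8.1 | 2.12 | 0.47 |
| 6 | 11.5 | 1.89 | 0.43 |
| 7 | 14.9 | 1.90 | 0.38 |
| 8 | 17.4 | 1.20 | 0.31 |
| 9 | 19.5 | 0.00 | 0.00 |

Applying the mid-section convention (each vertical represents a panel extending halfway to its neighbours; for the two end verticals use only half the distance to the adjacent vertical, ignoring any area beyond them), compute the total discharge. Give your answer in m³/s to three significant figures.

11.7 m³/s

w_2 = (4.0 − 0.0)/2 = 2 m; q_2 = 0.32 × 0.88 × 2 = 0.5632 m³/s
w_3 = (5.7 − 1.9)/2 = 1.9 m; q_3 = 0.32 × 1.56 × 1.9 = 0.9485 m³/s
w_4 = (8.1 − 4.0)/2 = 2.05 m; q_4 = 0.45 × 1.64 × 2.05 = 1.513 m³/s
w_5 = (11.5 − 5.7)/2 = 2.9 m; q_5 = 0.47 × 2.12 × 2.9 = 2.890 m³/s
w_6 = (14.9 − 8.1)/2 = 3.4 m; q_6 = 0.43 × 1.89 × 3.4 = 2.763 m³/s
w_7 = (17.4 − 11.5)/2 = 2.95 m; q_7 = 0.38 × 1.90 × 2.95 = 2.130 m³/s
w_8 = (19.5 − 14.9)/2 = 2.3 m; q_8 = 0.31 × 1.20 × 2.3 = 0.8556 m³/s
Stations 1, 9 contribute zero (depth or velocity is 0).
Q = Σ qᵢ = 11.66 m³/s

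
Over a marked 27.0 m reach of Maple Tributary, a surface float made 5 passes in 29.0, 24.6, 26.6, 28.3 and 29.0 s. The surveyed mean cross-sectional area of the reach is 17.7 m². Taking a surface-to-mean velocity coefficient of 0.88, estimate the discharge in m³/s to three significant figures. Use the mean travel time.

15.3 m³/s

t̄ = (29.0 + 24.6 + 26.6 + 28.3 + 29.0) / 5 = 27.5 s
v_surface = L / t̄ = 27.0 / 27.5 = 0.9818 m/s
v_mean = 0.88 × 0.9818 = 0.8640 m/s
Q = A × v_mean = 17.7 × 0.8640 = 15.29 m³/s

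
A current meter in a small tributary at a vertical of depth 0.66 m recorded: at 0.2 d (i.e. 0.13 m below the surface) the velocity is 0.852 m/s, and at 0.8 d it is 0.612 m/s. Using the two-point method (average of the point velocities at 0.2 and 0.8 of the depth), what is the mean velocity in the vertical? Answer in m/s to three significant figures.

v̄ = (0.852 + 0.612) / 2 = 0.7320 m/s

0.732 m/s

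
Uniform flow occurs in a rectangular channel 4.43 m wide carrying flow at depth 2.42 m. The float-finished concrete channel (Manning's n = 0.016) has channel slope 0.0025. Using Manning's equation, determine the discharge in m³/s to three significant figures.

A = b·y = 4.43 × 2.42 = 10.72 m²
P = b + 2y = 4.43 + 2×2.42 = 9.270 m
R = A/P = 10.72/9.270 = 1.156 m
Q = (1/n)·A·R^(2/3)·S^(1/2) = (1/0.016) × 10.72 × 1.156^(2/3) × 0.0025^(1/2) = 36.91 m³/s

36.9 m³/s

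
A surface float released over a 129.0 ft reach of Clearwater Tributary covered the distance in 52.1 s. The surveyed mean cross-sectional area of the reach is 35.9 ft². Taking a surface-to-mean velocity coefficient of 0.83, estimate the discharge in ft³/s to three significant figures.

73.8 ft³/s

v_surface = L / t̄ = 129.0 / 52.1 = 2.476 ft/s
v_mean = 0.83 × 2.476 = 2.055 ft/s
Q = A × v_mean = 35.9 × 2.055 = 73.78 ft³/s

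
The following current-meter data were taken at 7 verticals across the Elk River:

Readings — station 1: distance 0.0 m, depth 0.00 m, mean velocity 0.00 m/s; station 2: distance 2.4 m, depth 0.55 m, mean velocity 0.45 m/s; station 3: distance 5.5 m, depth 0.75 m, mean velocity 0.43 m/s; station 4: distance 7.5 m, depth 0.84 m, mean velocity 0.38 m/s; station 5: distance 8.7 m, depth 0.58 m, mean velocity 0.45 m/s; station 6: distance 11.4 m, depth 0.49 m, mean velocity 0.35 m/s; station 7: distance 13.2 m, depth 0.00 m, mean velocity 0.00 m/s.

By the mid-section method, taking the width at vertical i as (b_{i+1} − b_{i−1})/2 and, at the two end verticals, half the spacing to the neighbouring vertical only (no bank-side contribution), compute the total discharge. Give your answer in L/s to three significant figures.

2910 L/s

w_2 = (5.5 − 0.0)/2 = 2.75 m; q_2 = 0.45 × 0.55 × 2.75 = 0.6806 m³/s
w_3 = (7.5 − 2.4)/2 = 2.55 m; q_3 = 0.43 × 0.75 × 2.55 = 0.8224 m³/s
w_4 = (8.7 − 5.5)/2 = 1.6 m; q_4 = 0.38 × 0.84 × 1.6 = 0.5107 m³/s
w_5 = (11.4 − 7.5)/2 = 1.95 m; q_5 = 0.45 × 0.58 × 1.95 = 0.5090 m³/s
w_6 = (13.2 − 8.7)/2 = 2.25 m; q_6 = 0.35 × 0.49 × 2.25 = 0.3859 m³/s
Stations 1, 7 contribute zero (depth or velocity is 0).
Q = Σ qᵢ = 2.909 m³/s
= 2.909 × 1000 = 2909 L/s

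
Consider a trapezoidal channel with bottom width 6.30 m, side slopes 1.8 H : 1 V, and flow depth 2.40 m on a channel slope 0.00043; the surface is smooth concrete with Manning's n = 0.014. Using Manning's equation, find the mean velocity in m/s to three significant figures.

A = (b + z·y)·y = (6.30 + 1.8×2.40)×2.40 = 25.49 m²
P = b + 2y√(1+z²) = 6.30 + 2×2.40×√(1+1.8²) = 16.18 m
R = A/P = 25.49/16.18 = 1.575 m
Q = (1/n)·A·R^(2/3)·S^(1/2) = (1/0.014) × 25.49 × 1.575^(2/3) × 0.00043^(1/2) = 51.10 m³/s
V = Q/A = 51.10/25.49 = 2.005 m/s

2.00 m/s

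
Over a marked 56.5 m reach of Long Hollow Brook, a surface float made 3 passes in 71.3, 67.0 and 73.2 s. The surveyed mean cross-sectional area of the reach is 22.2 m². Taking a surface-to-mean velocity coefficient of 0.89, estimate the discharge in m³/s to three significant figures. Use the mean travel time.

t̄ = (71.3 + 67.0 + 73.2) / 3 = 70.5 s
v_surface = L / t̄ = 56.5 / 70.5 = 0.8014 m/s
v_mean = 0.89 × 0.8014 = 0.7133 m/s
Q = A × v_mean = 22.2 × 0.7133 = 15.83 m³/s

15.8 m³/s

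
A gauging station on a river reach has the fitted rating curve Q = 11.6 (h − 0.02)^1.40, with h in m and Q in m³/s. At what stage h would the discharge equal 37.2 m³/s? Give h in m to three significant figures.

h − h₀ = (Q/C)^(1/b) = (37.2/11.6)^(1/1.40) = 2.299 m
h = 0.02 + 2.299 = 2.319 m

2.32 m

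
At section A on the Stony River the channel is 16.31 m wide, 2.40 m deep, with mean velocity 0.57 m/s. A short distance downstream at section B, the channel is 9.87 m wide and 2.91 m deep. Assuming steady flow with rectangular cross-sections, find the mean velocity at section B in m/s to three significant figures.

Q = A₁V₁ = (16.31×2.40) × 0.57 = 22.31 m³/s
A₂ = 9.87 × 2.91 = 28.72 m²
V₂ = Q/A₂ = 22.31/28.72 = 0.7768 m/s

0.777 m/s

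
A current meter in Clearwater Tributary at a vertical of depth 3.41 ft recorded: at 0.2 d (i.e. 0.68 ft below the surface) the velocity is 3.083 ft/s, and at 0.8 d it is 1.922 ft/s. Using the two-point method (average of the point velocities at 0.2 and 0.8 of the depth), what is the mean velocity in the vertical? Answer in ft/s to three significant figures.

2.50 ft/s

v̄ = (3.083 + 1.922) / 2 = 2.503 ft/s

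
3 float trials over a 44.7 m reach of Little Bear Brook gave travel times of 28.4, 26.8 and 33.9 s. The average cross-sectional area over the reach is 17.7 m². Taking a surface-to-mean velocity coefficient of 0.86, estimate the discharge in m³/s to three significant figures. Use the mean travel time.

t̄ = (28.4 + 26.8 + 33.9) / 3 = 29.7 s
v_surface = L / t̄ = 44.7 / 29.7 = 1.505 m/s
v_mean = 0.86 × 1.505 = 1.294 m/s
Q = A × v_mean = 17.7 × 1.294 = 22.91 m³/s

22.9 m³/s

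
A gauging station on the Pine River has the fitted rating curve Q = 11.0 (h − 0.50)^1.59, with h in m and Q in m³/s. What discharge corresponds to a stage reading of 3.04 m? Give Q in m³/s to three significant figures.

Q = 11.0 × (3.04 − 0.50)^1.59 = 11.0 × 2.54^1.59 = 48.43 m³/s

48.4 m³/s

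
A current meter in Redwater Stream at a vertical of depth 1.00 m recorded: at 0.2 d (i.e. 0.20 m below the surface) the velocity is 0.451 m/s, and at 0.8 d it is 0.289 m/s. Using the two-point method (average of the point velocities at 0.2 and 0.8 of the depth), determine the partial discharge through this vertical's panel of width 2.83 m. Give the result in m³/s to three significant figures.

1.05 m³/s

v̄ = (0.451 + 0.289) / 2 = 0.3700 m/s
q = v̄ × d × w = 0.3700 × 1.00 × 2.83 = 1.047 m³/s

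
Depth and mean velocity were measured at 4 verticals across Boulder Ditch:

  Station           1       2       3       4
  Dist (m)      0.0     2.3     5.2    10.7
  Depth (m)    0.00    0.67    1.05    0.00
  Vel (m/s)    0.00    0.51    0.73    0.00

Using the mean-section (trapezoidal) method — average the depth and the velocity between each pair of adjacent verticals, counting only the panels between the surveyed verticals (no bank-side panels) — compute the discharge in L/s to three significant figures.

Panel 1-2: Δb = 2.3 m, d̄ = (0.00+0.67)/2 = 0.335, v̄ = (0.00+0.51)/2 = 0.255 → q = 2.3×0.335×0.255 = 0.1965 m³/s
Panel 2-3: Δb = 2.9 m, d̄ = (0.67+1.05)/2 = 0.86, v̄ = (0.51+0.73)/2 = 0.62 → q = 2.9×0.86×0.62 = 1.546 m³/s
Panel 3-4: Δb = 5.5 m, d̄ = (1.05+0.00)/2 = 0.525, v̄ = (0.73+0.00)/2 = 0.365 → q = 5.5×0.525×0.365 = 1.054 m³/s
Q = Σ q = 2.797 m³/s
= 2.797 × 1000 = 2797 L/s

2800 L/s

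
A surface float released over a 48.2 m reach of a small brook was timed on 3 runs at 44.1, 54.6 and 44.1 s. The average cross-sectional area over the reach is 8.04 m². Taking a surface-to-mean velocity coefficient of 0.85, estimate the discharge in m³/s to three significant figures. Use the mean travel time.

6.92 m³/s

t̄ = (44.1 + 54.6 + 44.1) / 3 = 47.6 s
v_surface = L / t̄ = 48.2 / 47.6 = 1.013 m/s
v_mean = 0.85 × 1.013 = 0.8607 m/s
Q = A × v_mean = 8.04 × 0.8607 = 6.920 m³/s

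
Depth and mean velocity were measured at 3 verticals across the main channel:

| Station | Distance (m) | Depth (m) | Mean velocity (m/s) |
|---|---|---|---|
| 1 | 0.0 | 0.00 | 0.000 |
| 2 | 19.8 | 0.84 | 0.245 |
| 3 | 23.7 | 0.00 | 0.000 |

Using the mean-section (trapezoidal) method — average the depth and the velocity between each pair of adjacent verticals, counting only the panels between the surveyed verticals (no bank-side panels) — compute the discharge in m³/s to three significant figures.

Panel 1-2: Δb = 19.8 m, d̄ = (0.00+0.84)/2 = 0.42, v̄ = (0.000+0.245)/2 = 0.1225 → q = 19.8×0.42×0.1225 = 1.019 m³/s
Panel 2-3: Δb = 3.9 m, d̄ = (0.84+0.00)/2 = 0.42, v̄ = (0.245+0.000)/2 = 0.1225 → q = 3.9×0.42×0.1225 = 0.2007 m³/s
Q = Σ q = 1.219 m³/s

1.22 m³/s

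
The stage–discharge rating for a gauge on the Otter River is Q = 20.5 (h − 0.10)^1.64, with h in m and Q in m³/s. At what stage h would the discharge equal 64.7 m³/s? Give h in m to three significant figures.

h − h₀ = (Q/C)^(1/b) = (64.7/20.5)^(1/1.64) = 2.015 m
h = 0.10 + 2.015 = 2.115 m

2.12 m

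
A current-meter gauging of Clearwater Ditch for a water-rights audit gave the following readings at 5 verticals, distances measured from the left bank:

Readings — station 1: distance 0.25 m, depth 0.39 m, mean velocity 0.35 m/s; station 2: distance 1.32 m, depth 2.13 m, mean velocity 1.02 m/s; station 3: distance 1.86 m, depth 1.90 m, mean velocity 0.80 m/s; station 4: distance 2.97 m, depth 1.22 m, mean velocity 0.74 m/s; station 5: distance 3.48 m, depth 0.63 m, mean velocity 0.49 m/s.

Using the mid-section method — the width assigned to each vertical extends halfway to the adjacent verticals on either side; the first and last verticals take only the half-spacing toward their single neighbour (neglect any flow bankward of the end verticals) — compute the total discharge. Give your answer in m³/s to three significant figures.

w_1 = (1.32 − 0.25)/2 = 0.535 m; q_1 = 0.35 × 0.39 × 0.535 = 0.07303 m³/s
w_2 = (1.86 − 0.25)/2 = 0.805 m; q_2 = 1.02 × 2.13 × 0.805 = 1.749 m³/s
w_3 = (2.97 − 1.32)/2 = 0.825 m; q_3 = 0.80 × 1.90 × 0.825 = 1.254 m³/s
w_4 = (3.48 − 1.86)/2 = 0.81 m; q_4 = 0.74 × 1.22 × 0.81 = 0.7313 m³/s
w_5 = (3.48 − 2.97)/2 = 0.255 m; q_5 = 0.49 × 0.63 × 0.255 = 0.07872 m³/s
Q = Σ qᵢ = 3.886 m³/s

3.89 m³/s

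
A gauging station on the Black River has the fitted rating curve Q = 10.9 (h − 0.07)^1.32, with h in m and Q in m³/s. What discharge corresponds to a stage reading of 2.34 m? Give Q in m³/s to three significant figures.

32.2 m³/s

Q = 10.9 × (2.34 − 0.07)^1.32 = 10.9 × 2.27^1.32 = 32.16 m³/s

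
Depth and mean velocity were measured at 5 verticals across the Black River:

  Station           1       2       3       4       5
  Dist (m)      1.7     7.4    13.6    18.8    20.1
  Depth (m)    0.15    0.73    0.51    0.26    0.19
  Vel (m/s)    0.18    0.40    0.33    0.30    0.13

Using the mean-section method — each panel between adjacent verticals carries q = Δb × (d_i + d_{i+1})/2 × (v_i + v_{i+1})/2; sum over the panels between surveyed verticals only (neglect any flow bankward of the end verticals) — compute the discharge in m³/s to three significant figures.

2.82 m³/s

Panel 1-2: Δb = 5.7 m, d̄ = (0.15+0.73)/2 = 0.44, v̄ = (0.18+0.40)/2 = 0.29 → q = 5.7×0.44×0.29 = 0.7273 m³/s
Panel 2-3: Δb = 6.2 m, d̄ = (0.73+0.51)/2 = 0.62, v̄ = (0.40+0.33)/2 = 0.365 → q = 6.2×0.62×0.365 = 1.403 m³/s
Panel 3-4: Δb = 5.2 m, d̄ = (0.51+0.26)/2 = 0.385, v̄ = (0.33+0.30)/2 = 0.315 → q = 5.2×0.385×0.315 = 0.6306 m³/s
Panel 4-5: Δb = 1.3 m, d̄ = (0.26+0.19)/2 = 0.225, v̄ = (0.30+0.13)/2 = 0.215 → q = 1.3×0.225×0.215 = 0.06289 m³/s
Q = Σ q = 2.824 m³/s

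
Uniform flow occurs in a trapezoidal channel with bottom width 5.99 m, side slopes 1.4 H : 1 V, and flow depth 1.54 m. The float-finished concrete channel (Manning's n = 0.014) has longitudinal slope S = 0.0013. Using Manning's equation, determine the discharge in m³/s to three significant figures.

34.7 m³/s

A = (b + z·y)·y = (5.99 + 1.4×1.54)×1.54 = 12.54 m²
P = b + 2y√(1+z²) = 5.99 + 2×1.54×√(1+1.4²) = 11.29 m
R = A/P = 12.54/11.29 = 1.111 m
Q = (1/n)·A·R^(2/3)·S^(1/2) = (1/0.014) × 12.54 × 1.111^(2/3) × 0.0013^(1/2) = 34.66 m³/s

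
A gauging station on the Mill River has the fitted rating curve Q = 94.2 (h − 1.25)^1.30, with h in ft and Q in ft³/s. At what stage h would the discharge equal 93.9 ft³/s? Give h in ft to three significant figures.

2.25 ft

h − h₀ = (Q/C)^(1/b) = (93.9/94.2)^(1/1.30) = 0.9975 ft
h = 1.25 + 0.9975 = 2.248 ft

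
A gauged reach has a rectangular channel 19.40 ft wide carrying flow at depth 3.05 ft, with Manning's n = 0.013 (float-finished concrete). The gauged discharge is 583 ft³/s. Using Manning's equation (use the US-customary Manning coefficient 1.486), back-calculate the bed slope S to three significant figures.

A = b·y = 19.40 × 3.05 = 59.17 ft²
P = b + 2y = 19.40 + 2×3.05 = 25.50 ft
R = A/P = 59.17/25.50 = 2.320 ft
S = (Q·n / (1.486·A·R^(2/3)))² = (583×0.013 / (1.486×59.17×1.753))² = 0.002419

0.00242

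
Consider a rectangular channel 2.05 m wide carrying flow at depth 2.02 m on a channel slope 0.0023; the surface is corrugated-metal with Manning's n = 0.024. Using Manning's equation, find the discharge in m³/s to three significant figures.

A = b·y = 2.05 × 2.02 = 4.141 m²
P = b + 2y = 2.05 + 2×2.02 = 6.090 m
R = A/P = 4.141/6.090 = 0.6800 m
Q = (1/n)·A·R^(2/3)·S^(1/2) = (1/0.024) × 4.141 × 0.6800^(2/3) × 0.0023^(1/2) = 6.399 m³/s

6.40 m³/s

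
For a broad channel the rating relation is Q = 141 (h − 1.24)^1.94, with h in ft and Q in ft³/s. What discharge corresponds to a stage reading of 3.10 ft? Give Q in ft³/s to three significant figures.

Q = 141 × (3.10 − 1.24)^1.94 = 141 × 1.86^1.94 = 470.0 ft³/s

470 ft³/s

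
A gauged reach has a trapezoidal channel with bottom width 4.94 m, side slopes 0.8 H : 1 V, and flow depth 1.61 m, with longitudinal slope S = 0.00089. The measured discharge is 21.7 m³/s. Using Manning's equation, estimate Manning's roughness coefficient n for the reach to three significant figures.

0.0147

A = (b + z·y)·y = (4.94 + 0.8×1.61)×1.61 = 10.03 m²
P = b + 2y√(1+z²) = 4.94 + 2×1.61×√(1+0.8²) = 9.064 m
R = A/P = 10.03/9.064 = 1.106 m
n = (1/Q)·A·R^(2/3)·S^(1/2) = (1/21.7) × 10.03 × 1.070 × 0.02983 = 0.01475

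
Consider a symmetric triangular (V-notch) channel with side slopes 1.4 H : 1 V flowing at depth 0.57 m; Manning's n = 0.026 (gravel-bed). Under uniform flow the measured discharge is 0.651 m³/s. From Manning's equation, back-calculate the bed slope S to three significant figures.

0.00972

A = z·y² = 1.4×0.57² = 0.4549 m²
P = 2y√(1+z²) = 2×0.57×√(1+1.4²) = 1.961 m
R = A/P = 0.4549/1.961 = 0.2319 m
S = (Q·n / (1·A·R^(2/3)))² = (0.651×0.026 / (1×0.4549×0.3775))² = 0.009718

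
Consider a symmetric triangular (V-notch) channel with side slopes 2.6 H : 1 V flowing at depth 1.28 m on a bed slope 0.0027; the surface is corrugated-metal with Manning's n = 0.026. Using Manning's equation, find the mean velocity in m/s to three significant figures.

A = z·y² = 2.6×1.28² = 4.260 m²
P = 2y√(1+z²) = 2×1.28×√(1+2.6²) = 7.131 m
R = A/P = 4.260/7.131 = 0.5973 m
Q = (1/n)·A·R^(2/3)·S^(1/2) = (1/0.026) × 4.260 × 0.5973^(2/3) × 0.0027^(1/2) = 6.038 m³/s
V = Q/A = 6.038/4.260 = 1.418 m/s

1.42 m/s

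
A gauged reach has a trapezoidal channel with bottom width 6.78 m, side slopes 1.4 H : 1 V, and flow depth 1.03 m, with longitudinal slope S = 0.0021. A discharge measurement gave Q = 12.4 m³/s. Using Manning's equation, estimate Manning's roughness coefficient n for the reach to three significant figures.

A = (b + z·y)·y = (6.78 + 1.4×1.03)×1.03 = 8.469 m²
P = b + 2y√(1+z²) = 6.78 + 2×1.03×√(1+1.4²) = 10.32 m
R = A/P = 8.469/10.32 = 0.8203 m
n = (1/Q)·A·R^(2/3)·S^(1/2) = (1/12.4) × 8.469 × 0.8763 × 0.04583 = 0.02742

0.0274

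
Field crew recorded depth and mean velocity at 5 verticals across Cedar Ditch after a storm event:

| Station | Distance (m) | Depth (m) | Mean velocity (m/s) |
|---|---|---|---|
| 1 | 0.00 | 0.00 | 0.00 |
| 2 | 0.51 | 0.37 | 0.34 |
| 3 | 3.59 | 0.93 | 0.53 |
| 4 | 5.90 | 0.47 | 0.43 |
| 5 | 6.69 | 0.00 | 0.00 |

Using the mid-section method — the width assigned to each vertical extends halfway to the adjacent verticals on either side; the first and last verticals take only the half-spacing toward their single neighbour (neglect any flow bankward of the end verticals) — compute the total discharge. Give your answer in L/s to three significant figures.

1870 L/s

w_2 = (3.59 − 0.00)/2 = 1.795 m; q_2 = 0.34 × 0.37 × 1.795 = 0.2258 m³/s
w_3 = (5.90 − 0.51)/2 = 2.695 m; q_3 = 0.53 × 0.93 × 2.695 = 1.328 m³/s
w_4 = (6.69 − 3.59)/2 = 1.55 m; q_4 = 0.43 × 0.47 × 1.55 = 0.3133 m³/s
Stations 1, 5 contribute zero (depth or velocity is 0).
Q = Σ qᵢ = 1.867 m³/s
= 1.867 × 1000 = 1867 L/s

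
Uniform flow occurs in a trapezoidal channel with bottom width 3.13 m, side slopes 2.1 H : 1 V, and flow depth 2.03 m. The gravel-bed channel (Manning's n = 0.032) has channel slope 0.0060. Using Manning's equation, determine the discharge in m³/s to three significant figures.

40.9 m³/s

A = (b + z·y)·y = (3.13 + 2.1×2.03)×2.03 = 15.01 m²
P = b + 2y√(1+z²) = 3.13 + 2×2.03×√(1+2.1²) = 12.57 m
R = A/P = 15.01/12.57 = 1.194 m
Q = (1/n)·A·R^(2/3)·S^(1/2) = (1/0.032) × 15.01 × 1.194^(2/3) × 0.0060^(1/2) = 40.88 m³/s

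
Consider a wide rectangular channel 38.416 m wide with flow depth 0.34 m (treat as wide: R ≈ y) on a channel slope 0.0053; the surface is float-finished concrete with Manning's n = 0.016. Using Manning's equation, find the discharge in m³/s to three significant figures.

A = b·y = 38.416 × 0.34 = 13.06 m²
Wide channel: R ≈ y = 0.34 m
Q = (1/n)·A·R^(2/3)·S^(1/2) = (1/0.016) × 13.06 × 0.3400^(2/3) × 0.0053^(1/2) = 28.95 m³/s

29.0 m³/s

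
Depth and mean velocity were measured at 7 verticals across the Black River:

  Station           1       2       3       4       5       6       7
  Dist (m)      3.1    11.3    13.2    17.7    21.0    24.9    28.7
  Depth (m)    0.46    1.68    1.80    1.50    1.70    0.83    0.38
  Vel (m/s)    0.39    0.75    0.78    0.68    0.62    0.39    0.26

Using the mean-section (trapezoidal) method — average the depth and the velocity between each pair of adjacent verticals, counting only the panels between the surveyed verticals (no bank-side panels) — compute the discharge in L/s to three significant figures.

Panel 1-2: Δb = 8.2 m, d̄ = (0.46+1.68)/2 = 1.07, v̄ = (0.39+0.75)/2 = 0.57 → q = 8.2×1.07×0.57 = 5.001 m³/s
Panel 2-3: Δb = 1.9 m, d̄ = (1.68+1.80)/2 = 1.74, v̄ = (0.75+0.78)/2 = 0.765 → q = 1.9×1.74×0.765 = 2.529 m³/s
Panel 3-4: Δb = 4.5 m, d̄ = (1.80+1.50)/2 = 1.65, v̄ = (0.78+0.68)/2 = 0.73 → q = 4.5×1.65×0.73 = 5.420 m³/s
Panel 4-5: Δb = 3.3 m, d̄ = (1.50+1.70)/2 = 1.6, v̄ = (0.68+0.62)/2 = 0.65 → q = 3.3×1.6×0.65 = 3.432 m³/s
Panel 5-6: Δb = 3.9 m, d̄ = (1.70+0.83)/2 = 1.265, v̄ = (0.62+0.39)/2 = 0.505 → q = 3.9×1.265×0.505 = 2.491 m³/s
Panel 6-7: Δb = 3.8 m, d̄ = (0.83+0.38)/2 = 0.605, v̄ = (0.39+0.26)/2 = 0.325 → q = 3.8×0.605×0.325 = 0.7472 m³/s
Q = Σ q = 19.62 m³/s
= 19.62 × 1000 = 19620 L/s

19600 L/s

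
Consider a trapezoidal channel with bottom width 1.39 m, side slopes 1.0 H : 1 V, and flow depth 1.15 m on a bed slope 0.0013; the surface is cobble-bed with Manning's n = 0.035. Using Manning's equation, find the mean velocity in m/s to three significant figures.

0.756 m/s

A = (b + z·y)·y = (1.39 + 1.0×1.15)×1.15 = 2.921 m²
P = b + 2y√(1+z²) = 1.39 + 2×1.15×√(1+1.0²) = 4.643 m
R = A/P = 2.921/4.643 = 0.6292 m
Q = (1/n)·A·R^(2/3)·S^(1/2) = (1/0.035) × 2.921 × 0.6292^(2/3) × 0.0013^(1/2) = 2.209 m³/s
V = Q/A = 2.209/2.921 = 0.7564 m/s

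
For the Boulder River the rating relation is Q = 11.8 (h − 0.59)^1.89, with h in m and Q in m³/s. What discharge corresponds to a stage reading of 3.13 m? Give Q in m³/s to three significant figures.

68.7 m³/s

Q = 11.8 × (3.13 − 0.59)^1.89 = 11.8 × 2.54^1.89 = 68.71 m³/s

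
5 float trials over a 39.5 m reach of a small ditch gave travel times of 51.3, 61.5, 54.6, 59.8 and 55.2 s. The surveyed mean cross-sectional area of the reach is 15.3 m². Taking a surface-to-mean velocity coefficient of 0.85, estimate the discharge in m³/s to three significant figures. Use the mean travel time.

9.10 m³/s

t̄ = (51.3 + 61.5 + 54.6 + 59.8 + 55.2) / 5 = 56.48 s
v_surface = L / t̄ = 39.5 / 56.48 = 0.6994 m/s
v_mean = 0.85 × 0.6994 = 0.5945 m/s
Q = A × v_mean = 15.3 × 0.5945 = 9.095 m³/s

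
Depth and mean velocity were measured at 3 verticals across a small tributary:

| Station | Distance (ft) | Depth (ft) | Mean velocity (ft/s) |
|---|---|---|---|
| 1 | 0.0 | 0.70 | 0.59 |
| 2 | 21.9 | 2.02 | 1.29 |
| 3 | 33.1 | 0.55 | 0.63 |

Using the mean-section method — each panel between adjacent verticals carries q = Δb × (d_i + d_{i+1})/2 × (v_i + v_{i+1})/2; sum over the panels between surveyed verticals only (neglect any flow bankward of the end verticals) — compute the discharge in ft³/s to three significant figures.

Panel 1-2: Δb = 21.9 ft, d̄ = (0.70+2.02)/2 = 1.36, v̄ = (0.59+1.29)/2 = 0.94 → q = 21.9×1.36×0.94 = 28.00 ft³/s
Panel 2-3: Δb = 11.2 ft, d̄ = (2.02+0.55)/2 = 1.285, v̄ = (1.29+0.63)/2 = 0.96 → q = 11.2×1.285×0.96 = 13.82 ft³/s
Q = Σ q = 41.81 ft³/s

41.8 ft³/s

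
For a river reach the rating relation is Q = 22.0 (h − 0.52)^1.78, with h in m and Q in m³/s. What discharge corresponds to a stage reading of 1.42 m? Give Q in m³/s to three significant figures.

18.2 m³/s

Q = 22.0 × (1.42 − 0.52)^1.78 = 22.0 × 0.9^1.78 = 18.24 m³/s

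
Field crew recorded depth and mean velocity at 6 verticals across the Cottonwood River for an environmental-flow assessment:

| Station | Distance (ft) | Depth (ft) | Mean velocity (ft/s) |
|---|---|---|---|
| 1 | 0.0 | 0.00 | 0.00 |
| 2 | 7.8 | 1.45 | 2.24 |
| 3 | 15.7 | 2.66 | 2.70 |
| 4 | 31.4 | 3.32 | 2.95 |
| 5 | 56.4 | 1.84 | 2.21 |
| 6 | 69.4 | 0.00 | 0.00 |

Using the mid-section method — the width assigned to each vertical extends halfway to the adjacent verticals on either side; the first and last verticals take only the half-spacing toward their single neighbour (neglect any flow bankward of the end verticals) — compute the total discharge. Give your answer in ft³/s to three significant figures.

387 ft³/s

w_2 = (15.7 − 0.0)/2 = 7.85 ft; q_2 = 2.24 × 1.45 × 7.85 = 25.50 ft³/s
w_3 = (31.4 − 7.8)/2 = 11.8 ft; q_3 = 2.70 × 2.66 × 11.8 = 84.75 ft³/s
w_4 = (56.4 − 15.7)/2 = 20.35 ft; q_4 = 2.95 × 3.32 × 20.35 = 199.3 ft³/s
w_5 = (69.4 − 31.4)/2 = 19 ft; q_5 = 2.21 × 1.84 × 19 = 77.26 ft³/s
Stations 1, 6 contribute zero (depth or velocity is 0).
Q = Σ qᵢ = 386.8 ft³/s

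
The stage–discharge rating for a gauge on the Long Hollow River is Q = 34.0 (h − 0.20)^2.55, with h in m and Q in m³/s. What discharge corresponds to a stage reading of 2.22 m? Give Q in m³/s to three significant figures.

Q = 34.0 × (2.22 − 0.20)^2.55 = 34.0 × 2.02^2.55 = 204.2 m³/s

204 m³/s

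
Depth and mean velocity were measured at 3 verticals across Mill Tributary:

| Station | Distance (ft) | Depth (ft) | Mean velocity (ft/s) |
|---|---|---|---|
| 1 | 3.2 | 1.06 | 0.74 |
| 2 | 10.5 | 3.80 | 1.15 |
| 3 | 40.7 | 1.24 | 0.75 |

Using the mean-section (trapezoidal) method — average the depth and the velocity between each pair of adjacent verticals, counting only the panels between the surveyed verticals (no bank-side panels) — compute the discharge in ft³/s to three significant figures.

89.1 ft³/s

Panel 1-2: Δb = 7.3 ft, d̄ = (1.06+3.80)/2 = 2.43, v̄ = (0.74+1.15)/2 = 0.945 → q = 7.3×2.43×0.945 = 16.76 ft³/s
Panel 2-3: Δb = 30.2 ft, d̄ = (3.80+1.24)/2 = 2.52, v̄ = (1.15+0.75)/2 = 0.95 → q = 30.2×2.52×0.95 = 72.30 ft³/s
Q = Σ q = 89.06 ft³/s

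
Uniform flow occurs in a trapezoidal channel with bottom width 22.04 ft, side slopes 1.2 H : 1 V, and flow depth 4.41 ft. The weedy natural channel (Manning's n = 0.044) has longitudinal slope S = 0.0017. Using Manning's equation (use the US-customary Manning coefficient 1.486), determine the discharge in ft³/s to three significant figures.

A = (b + z·y)·y = (22.04 + 1.2×4.41)×4.41 = 120.5 ft²
P = b + 2y√(1+z²) = 22.04 + 2×4.41×√(1+1.2²) = 35.82 ft
R = A/P = 120.5/35.82 = 3.365 ft
Q = (1.486/n)·A·R^(2/3)·S^(1/2) = (1.486/0.044) × 120.5 × 3.365^(2/3) × 0.0017^(1/2) = 376.9 ft³/s

377 ft³/s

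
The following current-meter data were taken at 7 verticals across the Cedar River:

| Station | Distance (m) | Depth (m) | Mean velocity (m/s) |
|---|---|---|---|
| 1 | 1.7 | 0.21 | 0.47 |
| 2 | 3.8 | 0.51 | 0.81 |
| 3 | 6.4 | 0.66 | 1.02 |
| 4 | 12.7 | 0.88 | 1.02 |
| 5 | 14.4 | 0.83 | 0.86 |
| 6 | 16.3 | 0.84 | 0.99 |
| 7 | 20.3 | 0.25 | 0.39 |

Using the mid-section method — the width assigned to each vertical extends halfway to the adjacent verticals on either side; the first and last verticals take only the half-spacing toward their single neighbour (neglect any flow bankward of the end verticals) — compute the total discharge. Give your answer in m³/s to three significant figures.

11.6 m³/s

w_1 = (3.8 − 1.7)/2 = 1.05 m; q_1 = 0.47 × 0.21 × 1.05 = 0.1036 m³/s
w_2 = (6.4 − 1.7)/2 = 2.35 m; q_2 = 0.81 × 0.51 × 2.35 = 0.9708 m³/s
w_3 = (12.7 − 3.8)/2 = 4.45 m; q_3 = 1.02 × 0.66 × 4.45 = 2.996 m³/s
w_4 = (14.4 − 6.4)/2 = 4 m; q_4 = 1.02 × 0.88 × 4 = 3.590 m³/s
w_5 = (16.3 − 12.7)/2 = 1.8 m; q_5 = 0.86 × 0.83 × 1.8 = 1.285 m³/s
w_6 = (20.3 − 14.4)/2 = 2.95 m; q_6 = 0.99 × 0.84 × 2.95 = 2.453 m³/s
w_7 = (20.3 − 16.3)/2 = 2 m; q_7 = 0.39 × 0.25 × 2 = 0.1950 m³/s
Q = Σ qᵢ = 11.59 m³/s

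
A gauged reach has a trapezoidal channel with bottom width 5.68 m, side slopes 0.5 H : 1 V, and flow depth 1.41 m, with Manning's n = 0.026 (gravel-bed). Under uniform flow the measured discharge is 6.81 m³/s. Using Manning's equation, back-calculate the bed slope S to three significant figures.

A = (b + z·y)·y = (5.68 + 0.5×1.41)×1.41 = 9.003 m²
P = b + 2y√(1+z²) = 5.68 + 2×1.41×√(1+0.5²) = 8.833 m
R = A/P = 9.003/8.833 = 1.019 m
S = (Q·n / (1·A·R^(2/3)))² = (6.81×0.026 / (1×9.003×1.013))² = 0.0003771

0.000377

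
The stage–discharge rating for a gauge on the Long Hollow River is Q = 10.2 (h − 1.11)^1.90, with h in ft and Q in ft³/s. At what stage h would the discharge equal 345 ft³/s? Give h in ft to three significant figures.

h − h₀ = (Q/C)^(1/b) = (345/10.2)^(1/1.90) = 6.380 ft
h = 1.11 + 6.380 = 7.490 ft

7.49 ft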